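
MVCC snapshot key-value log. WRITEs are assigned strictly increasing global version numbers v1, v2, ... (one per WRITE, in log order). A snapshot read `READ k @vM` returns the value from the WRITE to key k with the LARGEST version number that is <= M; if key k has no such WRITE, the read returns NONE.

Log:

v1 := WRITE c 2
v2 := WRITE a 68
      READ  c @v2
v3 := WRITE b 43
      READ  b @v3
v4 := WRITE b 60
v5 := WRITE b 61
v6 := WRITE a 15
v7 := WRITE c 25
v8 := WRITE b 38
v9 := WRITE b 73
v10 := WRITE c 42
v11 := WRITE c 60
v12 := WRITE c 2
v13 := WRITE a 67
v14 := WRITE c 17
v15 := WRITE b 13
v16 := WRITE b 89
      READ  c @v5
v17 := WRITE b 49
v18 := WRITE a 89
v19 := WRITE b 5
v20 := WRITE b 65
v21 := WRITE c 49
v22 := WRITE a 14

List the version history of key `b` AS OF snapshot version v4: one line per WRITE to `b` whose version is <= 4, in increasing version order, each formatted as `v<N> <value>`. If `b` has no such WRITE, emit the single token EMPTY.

Scan writes for key=b with version <= 4:
  v1 WRITE c 2 -> skip
  v2 WRITE a 68 -> skip
  v3 WRITE b 43 -> keep
  v4 WRITE b 60 -> keep
  v5 WRITE b 61 -> drop (> snap)
  v6 WRITE a 15 -> skip
  v7 WRITE c 25 -> skip
  v8 WRITE b 38 -> drop (> snap)
  v9 WRITE b 73 -> drop (> snap)
  v10 WRITE c 42 -> skip
  v11 WRITE c 60 -> skip
  v12 WRITE c 2 -> skip
  v13 WRITE a 67 -> skip
  v14 WRITE c 17 -> skip
  v15 WRITE b 13 -> drop (> snap)
  v16 WRITE b 89 -> drop (> snap)
  v17 WRITE b 49 -> drop (> snap)
  v18 WRITE a 89 -> skip
  v19 WRITE b 5 -> drop (> snap)
  v20 WRITE b 65 -> drop (> snap)
  v21 WRITE c 49 -> skip
  v22 WRITE a 14 -> skip
Collected: [(3, 43), (4, 60)]

Answer: v3 43
v4 60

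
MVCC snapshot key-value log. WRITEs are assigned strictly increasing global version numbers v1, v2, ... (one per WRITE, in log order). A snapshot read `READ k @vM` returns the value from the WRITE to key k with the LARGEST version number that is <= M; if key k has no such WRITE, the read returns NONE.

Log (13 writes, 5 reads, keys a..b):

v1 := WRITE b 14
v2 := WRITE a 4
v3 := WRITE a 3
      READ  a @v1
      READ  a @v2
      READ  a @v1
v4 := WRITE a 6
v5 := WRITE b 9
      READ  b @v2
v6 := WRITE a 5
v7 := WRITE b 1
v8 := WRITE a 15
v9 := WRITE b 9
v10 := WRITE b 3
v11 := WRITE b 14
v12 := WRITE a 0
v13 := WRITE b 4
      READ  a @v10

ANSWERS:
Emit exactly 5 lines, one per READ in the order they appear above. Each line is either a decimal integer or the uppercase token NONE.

Answer: NONE
4
NONE
14
15

Derivation:
v1: WRITE b=14  (b history now [(1, 14)])
v2: WRITE a=4  (a history now [(2, 4)])
v3: WRITE a=3  (a history now [(2, 4), (3, 3)])
READ a @v1: history=[(2, 4), (3, 3)] -> no version <= 1 -> NONE
READ a @v2: history=[(2, 4), (3, 3)] -> pick v2 -> 4
READ a @v1: history=[(2, 4), (3, 3)] -> no version <= 1 -> NONE
v4: WRITE a=6  (a history now [(2, 4), (3, 3), (4, 6)])
v5: WRITE b=9  (b history now [(1, 14), (5, 9)])
READ b @v2: history=[(1, 14), (5, 9)] -> pick v1 -> 14
v6: WRITE a=5  (a history now [(2, 4), (3, 3), (4, 6), (6, 5)])
v7: WRITE b=1  (b history now [(1, 14), (5, 9), (7, 1)])
v8: WRITE a=15  (a history now [(2, 4), (3, 3), (4, 6), (6, 5), (8, 15)])
v9: WRITE b=9  (b history now [(1, 14), (5, 9), (7, 1), (9, 9)])
v10: WRITE b=3  (b history now [(1, 14), (5, 9), (7, 1), (9, 9), (10, 3)])
v11: WRITE b=14  (b history now [(1, 14), (5, 9), (7, 1), (9, 9), (10, 3), (11, 14)])
v12: WRITE a=0  (a history now [(2, 4), (3, 3), (4, 6), (6, 5), (8, 15), (12, 0)])
v13: WRITE b=4  (b history now [(1, 14), (5, 9), (7, 1), (9, 9), (10, 3), (11, 14), (13, 4)])
READ a @v10: history=[(2, 4), (3, 3), (4, 6), (6, 5), (8, 15), (12, 0)] -> pick v8 -> 15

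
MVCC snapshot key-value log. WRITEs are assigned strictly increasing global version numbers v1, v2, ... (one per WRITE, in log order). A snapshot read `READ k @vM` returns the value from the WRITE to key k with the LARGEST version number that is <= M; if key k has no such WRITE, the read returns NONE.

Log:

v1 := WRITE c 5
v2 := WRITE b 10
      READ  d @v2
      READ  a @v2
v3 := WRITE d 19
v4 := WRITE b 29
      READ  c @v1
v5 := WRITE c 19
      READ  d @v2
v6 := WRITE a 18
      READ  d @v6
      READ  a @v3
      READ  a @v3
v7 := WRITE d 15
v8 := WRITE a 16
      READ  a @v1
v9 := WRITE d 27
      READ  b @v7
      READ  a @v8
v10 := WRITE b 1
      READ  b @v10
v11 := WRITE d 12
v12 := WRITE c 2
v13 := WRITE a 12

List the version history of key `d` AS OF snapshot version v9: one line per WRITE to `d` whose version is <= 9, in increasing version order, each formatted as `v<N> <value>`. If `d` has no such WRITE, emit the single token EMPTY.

Scan writes for key=d with version <= 9:
  v1 WRITE c 5 -> skip
  v2 WRITE b 10 -> skip
  v3 WRITE d 19 -> keep
  v4 WRITE b 29 -> skip
  v5 WRITE c 19 -> skip
  v6 WRITE a 18 -> skip
  v7 WRITE d 15 -> keep
  v8 WRITE a 16 -> skip
  v9 WRITE d 27 -> keep
  v10 WRITE b 1 -> skip
  v11 WRITE d 12 -> drop (> snap)
  v12 WRITE c 2 -> skip
  v13 WRITE a 12 -> skip
Collected: [(3, 19), (7, 15), (9, 27)]

Answer: v3 19
v7 15
v9 27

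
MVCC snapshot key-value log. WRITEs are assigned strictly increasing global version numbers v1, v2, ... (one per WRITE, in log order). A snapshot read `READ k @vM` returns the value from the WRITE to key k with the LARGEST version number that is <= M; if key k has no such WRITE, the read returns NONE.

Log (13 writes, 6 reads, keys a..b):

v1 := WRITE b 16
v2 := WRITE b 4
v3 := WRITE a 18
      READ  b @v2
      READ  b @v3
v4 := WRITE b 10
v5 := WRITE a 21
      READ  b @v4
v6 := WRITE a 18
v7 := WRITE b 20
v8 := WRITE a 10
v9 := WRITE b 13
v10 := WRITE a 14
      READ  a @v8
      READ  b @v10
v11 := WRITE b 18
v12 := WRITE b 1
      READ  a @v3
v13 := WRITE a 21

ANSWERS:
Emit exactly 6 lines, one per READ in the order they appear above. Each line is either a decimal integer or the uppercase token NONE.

Answer: 4
4
10
10
13
18

Derivation:
v1: WRITE b=16  (b history now [(1, 16)])
v2: WRITE b=4  (b history now [(1, 16), (2, 4)])
v3: WRITE a=18  (a history now [(3, 18)])
READ b @v2: history=[(1, 16), (2, 4)] -> pick v2 -> 4
READ b @v3: history=[(1, 16), (2, 4)] -> pick v2 -> 4
v4: WRITE b=10  (b history now [(1, 16), (2, 4), (4, 10)])
v5: WRITE a=21  (a history now [(3, 18), (5, 21)])
READ b @v4: history=[(1, 16), (2, 4), (4, 10)] -> pick v4 -> 10
v6: WRITE a=18  (a history now [(3, 18), (5, 21), (6, 18)])
v7: WRITE b=20  (b history now [(1, 16), (2, 4), (4, 10), (7, 20)])
v8: WRITE a=10  (a history now [(3, 18), (5, 21), (6, 18), (8, 10)])
v9: WRITE b=13  (b history now [(1, 16), (2, 4), (4, 10), (7, 20), (9, 13)])
v10: WRITE a=14  (a history now [(3, 18), (5, 21), (6, 18), (8, 10), (10, 14)])
READ a @v8: history=[(3, 18), (5, 21), (6, 18), (8, 10), (10, 14)] -> pick v8 -> 10
READ b @v10: history=[(1, 16), (2, 4), (4, 10), (7, 20), (9, 13)] -> pick v9 -> 13
v11: WRITE b=18  (b history now [(1, 16), (2, 4), (4, 10), (7, 20), (9, 13), (11, 18)])
v12: WRITE b=1  (b history now [(1, 16), (2, 4), (4, 10), (7, 20), (9, 13), (11, 18), (12, 1)])
READ a @v3: history=[(3, 18), (5, 21), (6, 18), (8, 10), (10, 14)] -> pick v3 -> 18
v13: WRITE a=21  (a history now [(3, 18), (5, 21), (6, 18), (8, 10), (10, 14), (13, 21)])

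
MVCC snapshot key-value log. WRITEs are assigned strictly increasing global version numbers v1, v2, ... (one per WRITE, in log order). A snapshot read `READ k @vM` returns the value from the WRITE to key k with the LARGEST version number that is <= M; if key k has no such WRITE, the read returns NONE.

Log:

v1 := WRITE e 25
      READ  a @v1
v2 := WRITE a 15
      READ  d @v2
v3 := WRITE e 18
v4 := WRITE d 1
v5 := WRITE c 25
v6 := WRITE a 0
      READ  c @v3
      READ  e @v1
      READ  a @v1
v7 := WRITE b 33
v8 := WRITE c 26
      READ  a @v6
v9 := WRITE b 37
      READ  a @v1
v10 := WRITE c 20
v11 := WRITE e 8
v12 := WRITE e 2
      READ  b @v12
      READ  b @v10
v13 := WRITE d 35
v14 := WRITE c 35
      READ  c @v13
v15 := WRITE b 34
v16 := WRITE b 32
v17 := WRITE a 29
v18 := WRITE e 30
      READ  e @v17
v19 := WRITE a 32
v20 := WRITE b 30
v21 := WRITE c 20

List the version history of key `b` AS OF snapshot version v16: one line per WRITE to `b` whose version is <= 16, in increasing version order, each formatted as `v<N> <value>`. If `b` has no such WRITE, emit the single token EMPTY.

Answer: v7 33
v9 37
v15 34
v16 32

Derivation:
Scan writes for key=b with version <= 16:
  v1 WRITE e 25 -> skip
  v2 WRITE a 15 -> skip
  v3 WRITE e 18 -> skip
  v4 WRITE d 1 -> skip
  v5 WRITE c 25 -> skip
  v6 WRITE a 0 -> skip
  v7 WRITE b 33 -> keep
  v8 WRITE c 26 -> skip
  v9 WRITE b 37 -> keep
  v10 WRITE c 20 -> skip
  v11 WRITE e 8 -> skip
  v12 WRITE e 2 -> skip
  v13 WRITE d 35 -> skip
  v14 WRITE c 35 -> skip
  v15 WRITE b 34 -> keep
  v16 WRITE b 32 -> keep
  v17 WRITE a 29 -> skip
  v18 WRITE e 30 -> skip
  v19 WRITE a 32 -> skip
  v20 WRITE b 30 -> drop (> snap)
  v21 WRITE c 20 -> skip
Collected: [(7, 33), (9, 37), (15, 34), (16, 32)]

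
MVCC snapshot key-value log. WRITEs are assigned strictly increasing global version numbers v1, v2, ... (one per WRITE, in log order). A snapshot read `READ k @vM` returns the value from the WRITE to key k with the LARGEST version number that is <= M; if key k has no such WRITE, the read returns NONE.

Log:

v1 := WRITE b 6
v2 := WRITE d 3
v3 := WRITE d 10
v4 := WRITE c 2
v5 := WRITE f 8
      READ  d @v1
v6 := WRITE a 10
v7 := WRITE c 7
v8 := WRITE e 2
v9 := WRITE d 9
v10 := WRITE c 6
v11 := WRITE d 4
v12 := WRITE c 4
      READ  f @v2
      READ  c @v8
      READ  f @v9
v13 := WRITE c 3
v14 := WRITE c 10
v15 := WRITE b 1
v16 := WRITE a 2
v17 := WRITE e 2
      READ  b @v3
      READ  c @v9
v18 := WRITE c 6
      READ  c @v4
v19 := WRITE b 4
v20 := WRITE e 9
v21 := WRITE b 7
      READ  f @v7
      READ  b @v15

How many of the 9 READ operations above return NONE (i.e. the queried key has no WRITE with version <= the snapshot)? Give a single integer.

v1: WRITE b=6  (b history now [(1, 6)])
v2: WRITE d=3  (d history now [(2, 3)])
v3: WRITE d=10  (d history now [(2, 3), (3, 10)])
v4: WRITE c=2  (c history now [(4, 2)])
v5: WRITE f=8  (f history now [(5, 8)])
READ d @v1: history=[(2, 3), (3, 10)] -> no version <= 1 -> NONE
v6: WRITE a=10  (a history now [(6, 10)])
v7: WRITE c=7  (c history now [(4, 2), (7, 7)])
v8: WRITE e=2  (e history now [(8, 2)])
v9: WRITE d=9  (d history now [(2, 3), (3, 10), (9, 9)])
v10: WRITE c=6  (c history now [(4, 2), (7, 7), (10, 6)])
v11: WRITE d=4  (d history now [(2, 3), (3, 10), (9, 9), (11, 4)])
v12: WRITE c=4  (c history now [(4, 2), (7, 7), (10, 6), (12, 4)])
READ f @v2: history=[(5, 8)] -> no version <= 2 -> NONE
READ c @v8: history=[(4, 2), (7, 7), (10, 6), (12, 4)] -> pick v7 -> 7
READ f @v9: history=[(5, 8)] -> pick v5 -> 8
v13: WRITE c=3  (c history now [(4, 2), (7, 7), (10, 6), (12, 4), (13, 3)])
v14: WRITE c=10  (c history now [(4, 2), (7, 7), (10, 6), (12, 4), (13, 3), (14, 10)])
v15: WRITE b=1  (b history now [(1, 6), (15, 1)])
v16: WRITE a=2  (a history now [(6, 10), (16, 2)])
v17: WRITE e=2  (e history now [(8, 2), (17, 2)])
READ b @v3: history=[(1, 6), (15, 1)] -> pick v1 -> 6
READ c @v9: history=[(4, 2), (7, 7), (10, 6), (12, 4), (13, 3), (14, 10)] -> pick v7 -> 7
v18: WRITE c=6  (c history now [(4, 2), (7, 7), (10, 6), (12, 4), (13, 3), (14, 10), (18, 6)])
READ c @v4: history=[(4, 2), (7, 7), (10, 6), (12, 4), (13, 3), (14, 10), (18, 6)] -> pick v4 -> 2
v19: WRITE b=4  (b history now [(1, 6), (15, 1), (19, 4)])
v20: WRITE e=9  (e history now [(8, 2), (17, 2), (20, 9)])
v21: WRITE b=7  (b history now [(1, 6), (15, 1), (19, 4), (21, 7)])
READ f @v7: history=[(5, 8)] -> pick v5 -> 8
READ b @v15: history=[(1, 6), (15, 1), (19, 4), (21, 7)] -> pick v15 -> 1
Read results in order: ['NONE', 'NONE', '7', '8', '6', '7', '2', '8', '1']
NONE count = 2

Answer: 2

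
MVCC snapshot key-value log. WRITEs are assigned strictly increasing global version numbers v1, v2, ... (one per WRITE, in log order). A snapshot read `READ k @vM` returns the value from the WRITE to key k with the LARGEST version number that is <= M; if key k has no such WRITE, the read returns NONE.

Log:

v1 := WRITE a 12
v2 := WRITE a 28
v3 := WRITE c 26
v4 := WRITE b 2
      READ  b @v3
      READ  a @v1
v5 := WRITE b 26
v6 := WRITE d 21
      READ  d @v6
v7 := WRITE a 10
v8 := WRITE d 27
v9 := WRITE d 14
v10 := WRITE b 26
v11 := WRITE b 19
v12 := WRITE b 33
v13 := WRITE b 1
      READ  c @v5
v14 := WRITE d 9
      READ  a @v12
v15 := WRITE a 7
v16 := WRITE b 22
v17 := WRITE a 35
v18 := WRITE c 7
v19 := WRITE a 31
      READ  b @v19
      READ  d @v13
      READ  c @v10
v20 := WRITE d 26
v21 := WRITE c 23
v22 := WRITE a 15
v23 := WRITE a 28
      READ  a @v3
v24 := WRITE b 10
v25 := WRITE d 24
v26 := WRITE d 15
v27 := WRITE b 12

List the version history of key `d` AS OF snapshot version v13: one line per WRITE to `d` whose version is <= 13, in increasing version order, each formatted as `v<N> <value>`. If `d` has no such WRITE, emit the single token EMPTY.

Scan writes for key=d with version <= 13:
  v1 WRITE a 12 -> skip
  v2 WRITE a 28 -> skip
  v3 WRITE c 26 -> skip
  v4 WRITE b 2 -> skip
  v5 WRITE b 26 -> skip
  v6 WRITE d 21 -> keep
  v7 WRITE a 10 -> skip
  v8 WRITE d 27 -> keep
  v9 WRITE d 14 -> keep
  v10 WRITE b 26 -> skip
  v11 WRITE b 19 -> skip
  v12 WRITE b 33 -> skip
  v13 WRITE b 1 -> skip
  v14 WRITE d 9 -> drop (> snap)
  v15 WRITE a 7 -> skip
  v16 WRITE b 22 -> skip
  v17 WRITE a 35 -> skip
  v18 WRITE c 7 -> skip
  v19 WRITE a 31 -> skip
  v20 WRITE d 26 -> drop (> snap)
  v21 WRITE c 23 -> skip
  v22 WRITE a 15 -> skip
  v23 WRITE a 28 -> skip
  v24 WRITE b 10 -> skip
  v25 WRITE d 24 -> drop (> snap)
  v26 WRITE d 15 -> drop (> snap)
  v27 WRITE b 12 -> skip
Collected: [(6, 21), (8, 27), (9, 14)]

Answer: v6 21
v8 27
v9 14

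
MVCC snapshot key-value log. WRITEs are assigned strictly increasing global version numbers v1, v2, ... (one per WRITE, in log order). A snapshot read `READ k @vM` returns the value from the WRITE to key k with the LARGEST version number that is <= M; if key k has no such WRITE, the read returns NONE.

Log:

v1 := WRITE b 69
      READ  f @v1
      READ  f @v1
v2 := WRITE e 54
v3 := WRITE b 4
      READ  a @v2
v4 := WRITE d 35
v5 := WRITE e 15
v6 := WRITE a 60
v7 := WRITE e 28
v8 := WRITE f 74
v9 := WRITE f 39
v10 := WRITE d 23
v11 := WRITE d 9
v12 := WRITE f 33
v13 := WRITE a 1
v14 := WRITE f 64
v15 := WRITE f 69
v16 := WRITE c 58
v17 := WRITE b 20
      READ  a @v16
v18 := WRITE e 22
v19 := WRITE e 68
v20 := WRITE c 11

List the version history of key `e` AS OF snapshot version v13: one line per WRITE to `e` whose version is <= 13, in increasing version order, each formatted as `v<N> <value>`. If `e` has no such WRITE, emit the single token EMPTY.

Answer: v2 54
v5 15
v7 28

Derivation:
Scan writes for key=e with version <= 13:
  v1 WRITE b 69 -> skip
  v2 WRITE e 54 -> keep
  v3 WRITE b 4 -> skip
  v4 WRITE d 35 -> skip
  v5 WRITE e 15 -> keep
  v6 WRITE a 60 -> skip
  v7 WRITE e 28 -> keep
  v8 WRITE f 74 -> skip
  v9 WRITE f 39 -> skip
  v10 WRITE d 23 -> skip
  v11 WRITE d 9 -> skip
  v12 WRITE f 33 -> skip
  v13 WRITE a 1 -> skip
  v14 WRITE f 64 -> skip
  v15 WRITE f 69 -> skip
  v16 WRITE c 58 -> skip
  v17 WRITE b 20 -> skip
  v18 WRITE e 22 -> drop (> snap)
  v19 WRITE e 68 -> drop (> snap)
  v20 WRITE c 11 -> skip
Collected: [(2, 54), (5, 15), (7, 28)]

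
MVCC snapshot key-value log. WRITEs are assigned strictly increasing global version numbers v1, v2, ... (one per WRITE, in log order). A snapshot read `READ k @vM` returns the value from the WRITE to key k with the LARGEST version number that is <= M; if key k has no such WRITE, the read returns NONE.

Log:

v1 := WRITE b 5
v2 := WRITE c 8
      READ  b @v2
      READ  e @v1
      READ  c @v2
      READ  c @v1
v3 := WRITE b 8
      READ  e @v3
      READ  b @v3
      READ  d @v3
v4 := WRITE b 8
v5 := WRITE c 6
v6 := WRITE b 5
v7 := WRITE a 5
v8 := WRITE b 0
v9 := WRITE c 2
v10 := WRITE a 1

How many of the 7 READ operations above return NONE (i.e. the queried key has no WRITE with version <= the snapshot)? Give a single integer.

v1: WRITE b=5  (b history now [(1, 5)])
v2: WRITE c=8  (c history now [(2, 8)])
READ b @v2: history=[(1, 5)] -> pick v1 -> 5
READ e @v1: history=[] -> no version <= 1 -> NONE
READ c @v2: history=[(2, 8)] -> pick v2 -> 8
READ c @v1: history=[(2, 8)] -> no version <= 1 -> NONE
v3: WRITE b=8  (b history now [(1, 5), (3, 8)])
READ e @v3: history=[] -> no version <= 3 -> NONE
READ b @v3: history=[(1, 5), (3, 8)] -> pick v3 -> 8
READ d @v3: history=[] -> no version <= 3 -> NONE
v4: WRITE b=8  (b history now [(1, 5), (3, 8), (4, 8)])
v5: WRITE c=6  (c history now [(2, 8), (5, 6)])
v6: WRITE b=5  (b history now [(1, 5), (3, 8), (4, 8), (6, 5)])
v7: WRITE a=5  (a history now [(7, 5)])
v8: WRITE b=0  (b history now [(1, 5), (3, 8), (4, 8), (6, 5), (8, 0)])
v9: WRITE c=2  (c history now [(2, 8), (5, 6), (9, 2)])
v10: WRITE a=1  (a history now [(7, 5), (10, 1)])
Read results in order: ['5', 'NONE', '8', 'NONE', 'NONE', '8', 'NONE']
NONE count = 4

Answer: 4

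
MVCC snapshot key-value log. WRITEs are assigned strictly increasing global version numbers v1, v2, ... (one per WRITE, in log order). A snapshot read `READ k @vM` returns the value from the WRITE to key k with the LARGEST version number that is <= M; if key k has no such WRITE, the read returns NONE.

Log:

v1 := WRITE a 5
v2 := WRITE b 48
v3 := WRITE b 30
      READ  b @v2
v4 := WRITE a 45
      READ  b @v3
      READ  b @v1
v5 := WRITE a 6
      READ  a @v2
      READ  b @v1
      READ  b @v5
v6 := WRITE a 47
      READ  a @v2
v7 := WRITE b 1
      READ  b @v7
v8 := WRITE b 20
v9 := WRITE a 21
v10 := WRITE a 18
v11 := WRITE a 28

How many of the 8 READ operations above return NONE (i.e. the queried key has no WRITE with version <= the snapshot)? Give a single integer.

Answer: 2

Derivation:
v1: WRITE a=5  (a history now [(1, 5)])
v2: WRITE b=48  (b history now [(2, 48)])
v3: WRITE b=30  (b history now [(2, 48), (3, 30)])
READ b @v2: history=[(2, 48), (3, 30)] -> pick v2 -> 48
v4: WRITE a=45  (a history now [(1, 5), (4, 45)])
READ b @v3: history=[(2, 48), (3, 30)] -> pick v3 -> 30
READ b @v1: history=[(2, 48), (3, 30)] -> no version <= 1 -> NONE
v5: WRITE a=6  (a history now [(1, 5), (4, 45), (5, 6)])
READ a @v2: history=[(1, 5), (4, 45), (5, 6)] -> pick v1 -> 5
READ b @v1: history=[(2, 48), (3, 30)] -> no version <= 1 -> NONE
READ b @v5: history=[(2, 48), (3, 30)] -> pick v3 -> 30
v6: WRITE a=47  (a history now [(1, 5), (4, 45), (5, 6), (6, 47)])
READ a @v2: history=[(1, 5), (4, 45), (5, 6), (6, 47)] -> pick v1 -> 5
v7: WRITE b=1  (b history now [(2, 48), (3, 30), (7, 1)])
READ b @v7: history=[(2, 48), (3, 30), (7, 1)] -> pick v7 -> 1
v8: WRITE b=20  (b history now [(2, 48), (3, 30), (7, 1), (8, 20)])
v9: WRITE a=21  (a history now [(1, 5), (4, 45), (5, 6), (6, 47), (9, 21)])
v10: WRITE a=18  (a history now [(1, 5), (4, 45), (5, 6), (6, 47), (9, 21), (10, 18)])
v11: WRITE a=28  (a history now [(1, 5), (4, 45), (5, 6), (6, 47), (9, 21), (10, 18), (11, 28)])
Read results in order: ['48', '30', 'NONE', '5', 'NONE', '30', '5', '1']
NONE count = 2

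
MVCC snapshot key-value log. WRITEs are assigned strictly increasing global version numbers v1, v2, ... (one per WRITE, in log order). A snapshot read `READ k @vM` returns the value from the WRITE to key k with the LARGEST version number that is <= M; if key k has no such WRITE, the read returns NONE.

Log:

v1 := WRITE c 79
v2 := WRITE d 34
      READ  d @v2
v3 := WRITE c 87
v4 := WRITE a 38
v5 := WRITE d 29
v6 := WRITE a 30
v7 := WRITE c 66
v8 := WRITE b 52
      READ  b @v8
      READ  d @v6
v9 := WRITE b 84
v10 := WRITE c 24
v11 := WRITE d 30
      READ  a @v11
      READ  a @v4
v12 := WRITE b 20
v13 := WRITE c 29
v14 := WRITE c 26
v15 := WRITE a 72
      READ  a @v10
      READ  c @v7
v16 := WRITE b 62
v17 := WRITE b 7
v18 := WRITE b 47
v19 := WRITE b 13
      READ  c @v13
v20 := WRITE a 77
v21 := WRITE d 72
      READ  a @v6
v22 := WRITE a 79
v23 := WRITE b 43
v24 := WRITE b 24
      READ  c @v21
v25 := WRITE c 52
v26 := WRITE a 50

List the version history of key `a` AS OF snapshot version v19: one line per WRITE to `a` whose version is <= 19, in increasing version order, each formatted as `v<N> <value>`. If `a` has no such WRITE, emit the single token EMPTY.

Scan writes for key=a with version <= 19:
  v1 WRITE c 79 -> skip
  v2 WRITE d 34 -> skip
  v3 WRITE c 87 -> skip
  v4 WRITE a 38 -> keep
  v5 WRITE d 29 -> skip
  v6 WRITE a 30 -> keep
  v7 WRITE c 66 -> skip
  v8 WRITE b 52 -> skip
  v9 WRITE b 84 -> skip
  v10 WRITE c 24 -> skip
  v11 WRITE d 30 -> skip
  v12 WRITE b 20 -> skip
  v13 WRITE c 29 -> skip
  v14 WRITE c 26 -> skip
  v15 WRITE a 72 -> keep
  v16 WRITE b 62 -> skip
  v17 WRITE b 7 -> skip
  v18 WRITE b 47 -> skip
  v19 WRITE b 13 -> skip
  v20 WRITE a 77 -> drop (> snap)
  v21 WRITE d 72 -> skip
  v22 WRITE a 79 -> drop (> snap)
  v23 WRITE b 43 -> skip
  v24 WRITE b 24 -> skip
  v25 WRITE c 52 -> skip
  v26 WRITE a 50 -> drop (> snap)
Collected: [(4, 38), (6, 30), (15, 72)]

Answer: v4 38
v6 30
v15 72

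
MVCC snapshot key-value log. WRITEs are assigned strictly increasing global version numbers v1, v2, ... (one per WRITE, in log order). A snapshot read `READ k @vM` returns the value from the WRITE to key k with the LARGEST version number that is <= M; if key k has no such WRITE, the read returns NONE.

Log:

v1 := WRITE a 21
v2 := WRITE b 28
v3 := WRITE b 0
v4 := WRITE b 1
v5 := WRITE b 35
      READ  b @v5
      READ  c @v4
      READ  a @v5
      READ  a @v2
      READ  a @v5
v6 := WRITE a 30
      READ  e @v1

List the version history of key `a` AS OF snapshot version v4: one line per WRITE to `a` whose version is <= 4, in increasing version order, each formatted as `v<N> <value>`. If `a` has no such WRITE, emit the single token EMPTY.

Answer: v1 21

Derivation:
Scan writes for key=a with version <= 4:
  v1 WRITE a 21 -> keep
  v2 WRITE b 28 -> skip
  v3 WRITE b 0 -> skip
  v4 WRITE b 1 -> skip
  v5 WRITE b 35 -> skip
  v6 WRITE a 30 -> drop (> snap)
Collected: [(1, 21)]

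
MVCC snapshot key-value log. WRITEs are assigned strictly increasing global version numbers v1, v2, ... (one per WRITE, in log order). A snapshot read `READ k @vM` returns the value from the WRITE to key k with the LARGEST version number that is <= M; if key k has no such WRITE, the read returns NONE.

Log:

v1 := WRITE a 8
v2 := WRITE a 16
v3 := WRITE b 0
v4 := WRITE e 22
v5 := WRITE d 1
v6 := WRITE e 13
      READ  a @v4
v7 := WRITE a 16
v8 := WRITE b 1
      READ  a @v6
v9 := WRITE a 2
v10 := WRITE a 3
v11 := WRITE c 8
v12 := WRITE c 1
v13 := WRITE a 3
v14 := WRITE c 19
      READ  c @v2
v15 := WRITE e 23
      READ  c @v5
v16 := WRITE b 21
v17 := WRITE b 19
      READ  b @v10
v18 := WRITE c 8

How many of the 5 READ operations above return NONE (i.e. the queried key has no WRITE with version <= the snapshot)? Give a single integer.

Answer: 2

Derivation:
v1: WRITE a=8  (a history now [(1, 8)])
v2: WRITE a=16  (a history now [(1, 8), (2, 16)])
v3: WRITE b=0  (b history now [(3, 0)])
v4: WRITE e=22  (e history now [(4, 22)])
v5: WRITE d=1  (d history now [(5, 1)])
v6: WRITE e=13  (e history now [(4, 22), (6, 13)])
READ a @v4: history=[(1, 8), (2, 16)] -> pick v2 -> 16
v7: WRITE a=16  (a history now [(1, 8), (2, 16), (7, 16)])
v8: WRITE b=1  (b history now [(3, 0), (8, 1)])
READ a @v6: history=[(1, 8), (2, 16), (7, 16)] -> pick v2 -> 16
v9: WRITE a=2  (a history now [(1, 8), (2, 16), (7, 16), (9, 2)])
v10: WRITE a=3  (a history now [(1, 8), (2, 16), (7, 16), (9, 2), (10, 3)])
v11: WRITE c=8  (c history now [(11, 8)])
v12: WRITE c=1  (c history now [(11, 8), (12, 1)])
v13: WRITE a=3  (a history now [(1, 8), (2, 16), (7, 16), (9, 2), (10, 3), (13, 3)])
v14: WRITE c=19  (c history now [(11, 8), (12, 1), (14, 19)])
READ c @v2: history=[(11, 8), (12, 1), (14, 19)] -> no version <= 2 -> NONE
v15: WRITE e=23  (e history now [(4, 22), (6, 13), (15, 23)])
READ c @v5: history=[(11, 8), (12, 1), (14, 19)] -> no version <= 5 -> NONE
v16: WRITE b=21  (b history now [(3, 0), (8, 1), (16, 21)])
v17: WRITE b=19  (b history now [(3, 0), (8, 1), (16, 21), (17, 19)])
READ b @v10: history=[(3, 0), (8, 1), (16, 21), (17, 19)] -> pick v8 -> 1
v18: WRITE c=8  (c history now [(11, 8), (12, 1), (14, 19), (18, 8)])
Read results in order: ['16', '16', 'NONE', 'NONE', '1']
NONE count = 2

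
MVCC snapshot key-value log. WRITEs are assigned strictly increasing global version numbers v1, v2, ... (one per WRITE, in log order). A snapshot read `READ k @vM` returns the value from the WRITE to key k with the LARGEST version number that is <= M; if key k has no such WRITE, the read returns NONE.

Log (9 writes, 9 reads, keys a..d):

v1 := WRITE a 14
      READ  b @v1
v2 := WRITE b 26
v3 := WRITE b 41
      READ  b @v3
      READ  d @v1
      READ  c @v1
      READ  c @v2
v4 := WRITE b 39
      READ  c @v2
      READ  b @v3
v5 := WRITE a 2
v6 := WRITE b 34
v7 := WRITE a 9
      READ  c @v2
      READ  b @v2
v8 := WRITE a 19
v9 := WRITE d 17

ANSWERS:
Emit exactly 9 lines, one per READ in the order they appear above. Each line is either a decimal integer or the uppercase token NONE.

v1: WRITE a=14  (a history now [(1, 14)])
READ b @v1: history=[] -> no version <= 1 -> NONE
v2: WRITE b=26  (b history now [(2, 26)])
v3: WRITE b=41  (b history now [(2, 26), (3, 41)])
READ b @v3: history=[(2, 26), (3, 41)] -> pick v3 -> 41
READ d @v1: history=[] -> no version <= 1 -> NONE
READ c @v1: history=[] -> no version <= 1 -> NONE
READ c @v2: history=[] -> no version <= 2 -> NONE
v4: WRITE b=39  (b history now [(2, 26), (3, 41), (4, 39)])
READ c @v2: history=[] -> no version <= 2 -> NONE
READ b @v3: history=[(2, 26), (3, 41), (4, 39)] -> pick v3 -> 41
v5: WRITE a=2  (a history now [(1, 14), (5, 2)])
v6: WRITE b=34  (b history now [(2, 26), (3, 41), (4, 39), (6, 34)])
v7: WRITE a=9  (a history now [(1, 14), (5, 2), (7, 9)])
READ c @v2: history=[] -> no version <= 2 -> NONE
READ b @v2: history=[(2, 26), (3, 41), (4, 39), (6, 34)] -> pick v2 -> 26
v8: WRITE a=19  (a history now [(1, 14), (5, 2), (7, 9), (8, 19)])
v9: WRITE d=17  (d history now [(9, 17)])

Answer: NONE
41
NONE
NONE
NONE
NONE
41
NONE
26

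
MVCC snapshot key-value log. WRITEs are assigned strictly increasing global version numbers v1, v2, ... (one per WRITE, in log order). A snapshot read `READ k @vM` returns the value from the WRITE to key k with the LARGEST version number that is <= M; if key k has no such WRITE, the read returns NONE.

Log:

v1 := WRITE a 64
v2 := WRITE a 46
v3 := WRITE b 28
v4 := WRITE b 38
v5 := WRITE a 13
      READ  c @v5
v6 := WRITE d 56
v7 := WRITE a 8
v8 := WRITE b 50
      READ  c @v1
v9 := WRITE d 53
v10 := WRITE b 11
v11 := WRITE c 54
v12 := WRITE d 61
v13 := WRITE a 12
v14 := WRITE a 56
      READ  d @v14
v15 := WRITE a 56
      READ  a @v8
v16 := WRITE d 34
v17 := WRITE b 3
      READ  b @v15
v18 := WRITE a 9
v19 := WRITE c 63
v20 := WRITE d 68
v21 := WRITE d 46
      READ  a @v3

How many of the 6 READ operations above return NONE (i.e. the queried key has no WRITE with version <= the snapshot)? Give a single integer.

Answer: 2

Derivation:
v1: WRITE a=64  (a history now [(1, 64)])
v2: WRITE a=46  (a history now [(1, 64), (2, 46)])
v3: WRITE b=28  (b history now [(3, 28)])
v4: WRITE b=38  (b history now [(3, 28), (4, 38)])
v5: WRITE a=13  (a history now [(1, 64), (2, 46), (5, 13)])
READ c @v5: history=[] -> no version <= 5 -> NONE
v6: WRITE d=56  (d history now [(6, 56)])
v7: WRITE a=8  (a history now [(1, 64), (2, 46), (5, 13), (7, 8)])
v8: WRITE b=50  (b history now [(3, 28), (4, 38), (8, 50)])
READ c @v1: history=[] -> no version <= 1 -> NONE
v9: WRITE d=53  (d history now [(6, 56), (9, 53)])
v10: WRITE b=11  (b history now [(3, 28), (4, 38), (8, 50), (10, 11)])
v11: WRITE c=54  (c history now [(11, 54)])
v12: WRITE d=61  (d history now [(6, 56), (9, 53), (12, 61)])
v13: WRITE a=12  (a history now [(1, 64), (2, 46), (5, 13), (7, 8), (13, 12)])
v14: WRITE a=56  (a history now [(1, 64), (2, 46), (5, 13), (7, 8), (13, 12), (14, 56)])
READ d @v14: history=[(6, 56), (9, 53), (12, 61)] -> pick v12 -> 61
v15: WRITE a=56  (a history now [(1, 64), (2, 46), (5, 13), (7, 8), (13, 12), (14, 56), (15, 56)])
READ a @v8: history=[(1, 64), (2, 46), (5, 13), (7, 8), (13, 12), (14, 56), (15, 56)] -> pick v7 -> 8
v16: WRITE d=34  (d history now [(6, 56), (9, 53), (12, 61), (16, 34)])
v17: WRITE b=3  (b history now [(3, 28), (4, 38), (8, 50), (10, 11), (17, 3)])
READ b @v15: history=[(3, 28), (4, 38), (8, 50), (10, 11), (17, 3)] -> pick v10 -> 11
v18: WRITE a=9  (a history now [(1, 64), (2, 46), (5, 13), (7, 8), (13, 12), (14, 56), (15, 56), (18, 9)])
v19: WRITE c=63  (c history now [(11, 54), (19, 63)])
v20: WRITE d=68  (d history now [(6, 56), (9, 53), (12, 61), (16, 34), (20, 68)])
v21: WRITE d=46  (d history now [(6, 56), (9, 53), (12, 61), (16, 34), (20, 68), (21, 46)])
READ a @v3: history=[(1, 64), (2, 46), (5, 13), (7, 8), (13, 12), (14, 56), (15, 56), (18, 9)] -> pick v2 -> 46
Read results in order: ['NONE', 'NONE', '61', '8', '11', '46']
NONE count = 2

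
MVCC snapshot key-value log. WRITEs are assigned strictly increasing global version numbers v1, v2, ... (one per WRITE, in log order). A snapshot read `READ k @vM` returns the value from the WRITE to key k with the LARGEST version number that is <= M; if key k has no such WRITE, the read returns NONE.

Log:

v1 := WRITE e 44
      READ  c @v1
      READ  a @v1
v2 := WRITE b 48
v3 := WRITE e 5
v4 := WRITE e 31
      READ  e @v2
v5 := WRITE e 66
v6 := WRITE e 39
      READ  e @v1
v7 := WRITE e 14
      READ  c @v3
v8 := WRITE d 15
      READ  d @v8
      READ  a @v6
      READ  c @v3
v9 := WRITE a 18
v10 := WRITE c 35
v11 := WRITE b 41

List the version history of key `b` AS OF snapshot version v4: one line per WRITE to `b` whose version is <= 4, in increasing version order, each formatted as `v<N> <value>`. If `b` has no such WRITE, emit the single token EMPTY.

Answer: v2 48

Derivation:
Scan writes for key=b with version <= 4:
  v1 WRITE e 44 -> skip
  v2 WRITE b 48 -> keep
  v3 WRITE e 5 -> skip
  v4 WRITE e 31 -> skip
  v5 WRITE e 66 -> skip
  v6 WRITE e 39 -> skip
  v7 WRITE e 14 -> skip
  v8 WRITE d 15 -> skip
  v9 WRITE a 18 -> skip
  v10 WRITE c 35 -> skip
  v11 WRITE b 41 -> drop (> snap)
Collected: [(2, 48)]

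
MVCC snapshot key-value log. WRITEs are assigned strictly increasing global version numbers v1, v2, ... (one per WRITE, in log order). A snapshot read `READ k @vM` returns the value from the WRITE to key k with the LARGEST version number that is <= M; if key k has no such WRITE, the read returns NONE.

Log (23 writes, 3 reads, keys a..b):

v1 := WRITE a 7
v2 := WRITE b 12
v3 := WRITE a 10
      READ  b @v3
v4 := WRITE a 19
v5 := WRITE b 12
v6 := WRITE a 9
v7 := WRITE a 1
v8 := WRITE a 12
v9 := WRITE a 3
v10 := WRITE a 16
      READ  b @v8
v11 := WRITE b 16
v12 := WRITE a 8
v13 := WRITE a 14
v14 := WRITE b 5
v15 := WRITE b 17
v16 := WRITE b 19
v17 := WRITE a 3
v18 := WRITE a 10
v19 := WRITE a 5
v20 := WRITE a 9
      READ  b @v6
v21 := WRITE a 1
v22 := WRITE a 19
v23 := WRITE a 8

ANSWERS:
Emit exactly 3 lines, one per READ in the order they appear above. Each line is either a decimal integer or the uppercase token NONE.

v1: WRITE a=7  (a history now [(1, 7)])
v2: WRITE b=12  (b history now [(2, 12)])
v3: WRITE a=10  (a history now [(1, 7), (3, 10)])
READ b @v3: history=[(2, 12)] -> pick v2 -> 12
v4: WRITE a=19  (a history now [(1, 7), (3, 10), (4, 19)])
v5: WRITE b=12  (b history now [(2, 12), (5, 12)])
v6: WRITE a=9  (a history now [(1, 7), (3, 10), (4, 19), (6, 9)])
v7: WRITE a=1  (a history now [(1, 7), (3, 10), (4, 19), (6, 9), (7, 1)])
v8: WRITE a=12  (a history now [(1, 7), (3, 10), (4, 19), (6, 9), (7, 1), (8, 12)])
v9: WRITE a=3  (a history now [(1, 7), (3, 10), (4, 19), (6, 9), (7, 1), (8, 12), (9, 3)])
v10: WRITE a=16  (a history now [(1, 7), (3, 10), (4, 19), (6, 9), (7, 1), (8, 12), (9, 3), (10, 16)])
READ b @v8: history=[(2, 12), (5, 12)] -> pick v5 -> 12
v11: WRITE b=16  (b history now [(2, 12), (5, 12), (11, 16)])
v12: WRITE a=8  (a history now [(1, 7), (3, 10), (4, 19), (6, 9), (7, 1), (8, 12), (9, 3), (10, 16), (12, 8)])
v13: WRITE a=14  (a history now [(1, 7), (3, 10), (4, 19), (6, 9), (7, 1), (8, 12), (9, 3), (10, 16), (12, 8), (13, 14)])
v14: WRITE b=5  (b history now [(2, 12), (5, 12), (11, 16), (14, 5)])
v15: WRITE b=17  (b history now [(2, 12), (5, 12), (11, 16), (14, 5), (15, 17)])
v16: WRITE b=19  (b history now [(2, 12), (5, 12), (11, 16), (14, 5), (15, 17), (16, 19)])
v17: WRITE a=3  (a history now [(1, 7), (3, 10), (4, 19), (6, 9), (7, 1), (8, 12), (9, 3), (10, 16), (12, 8), (13, 14), (17, 3)])
v18: WRITE a=10  (a history now [(1, 7), (3, 10), (4, 19), (6, 9), (7, 1), (8, 12), (9, 3), (10, 16), (12, 8), (13, 14), (17, 3), (18, 10)])
v19: WRITE a=5  (a history now [(1, 7), (3, 10), (4, 19), (6, 9), (7, 1), (8, 12), (9, 3), (10, 16), (12, 8), (13, 14), (17, 3), (18, 10), (19, 5)])
v20: WRITE a=9  (a history now [(1, 7), (3, 10), (4, 19), (6, 9), (7, 1), (8, 12), (9, 3), (10, 16), (12, 8), (13, 14), (17, 3), (18, 10), (19, 5), (20, 9)])
READ b @v6: history=[(2, 12), (5, 12), (11, 16), (14, 5), (15, 17), (16, 19)] -> pick v5 -> 12
v21: WRITE a=1  (a history now [(1, 7), (3, 10), (4, 19), (6, 9), (7, 1), (8, 12), (9, 3), (10, 16), (12, 8), (13, 14), (17, 3), (18, 10), (19, 5), (20, 9), (21, 1)])
v22: WRITE a=19  (a history now [(1, 7), (3, 10), (4, 19), (6, 9), (7, 1), (8, 12), (9, 3), (10, 16), (12, 8), (13, 14), (17, 3), (18, 10), (19, 5), (20, 9), (21, 1), (22, 19)])
v23: WRITE a=8  (a history now [(1, 7), (3, 10), (4, 19), (6, 9), (7, 1), (8, 12), (9, 3), (10, 16), (12, 8), (13, 14), (17, 3), (18, 10), (19, 5), (20, 9), (21, 1), (22, 19), (23, 8)])

Answer: 12
12
12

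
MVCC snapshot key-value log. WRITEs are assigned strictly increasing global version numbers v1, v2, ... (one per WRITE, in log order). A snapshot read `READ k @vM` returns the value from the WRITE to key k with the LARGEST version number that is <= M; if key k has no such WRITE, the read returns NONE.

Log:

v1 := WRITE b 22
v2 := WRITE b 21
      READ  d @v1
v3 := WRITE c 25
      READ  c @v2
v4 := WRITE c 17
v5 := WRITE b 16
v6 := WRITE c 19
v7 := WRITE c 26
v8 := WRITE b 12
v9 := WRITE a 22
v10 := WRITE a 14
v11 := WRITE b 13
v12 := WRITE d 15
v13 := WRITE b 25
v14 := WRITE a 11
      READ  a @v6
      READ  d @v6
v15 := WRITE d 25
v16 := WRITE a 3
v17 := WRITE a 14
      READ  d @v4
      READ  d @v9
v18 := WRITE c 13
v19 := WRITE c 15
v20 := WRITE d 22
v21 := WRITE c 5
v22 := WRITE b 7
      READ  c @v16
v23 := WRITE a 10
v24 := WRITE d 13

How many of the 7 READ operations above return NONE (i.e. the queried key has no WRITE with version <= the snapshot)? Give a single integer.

v1: WRITE b=22  (b history now [(1, 22)])
v2: WRITE b=21  (b history now [(1, 22), (2, 21)])
READ d @v1: history=[] -> no version <= 1 -> NONE
v3: WRITE c=25  (c history now [(3, 25)])
READ c @v2: history=[(3, 25)] -> no version <= 2 -> NONE
v4: WRITE c=17  (c history now [(3, 25), (4, 17)])
v5: WRITE b=16  (b history now [(1, 22), (2, 21), (5, 16)])
v6: WRITE c=19  (c history now [(3, 25), (4, 17), (6, 19)])
v7: WRITE c=26  (c history now [(3, 25), (4, 17), (6, 19), (7, 26)])
v8: WRITE b=12  (b history now [(1, 22), (2, 21), (5, 16), (8, 12)])
v9: WRITE a=22  (a history now [(9, 22)])
v10: WRITE a=14  (a history now [(9, 22), (10, 14)])
v11: WRITE b=13  (b history now [(1, 22), (2, 21), (5, 16), (8, 12), (11, 13)])
v12: WRITE d=15  (d history now [(12, 15)])
v13: WRITE b=25  (b history now [(1, 22), (2, 21), (5, 16), (8, 12), (11, 13), (13, 25)])
v14: WRITE a=11  (a history now [(9, 22), (10, 14), (14, 11)])
READ a @v6: history=[(9, 22), (10, 14), (14, 11)] -> no version <= 6 -> NONE
READ d @v6: history=[(12, 15)] -> no version <= 6 -> NONE
v15: WRITE d=25  (d history now [(12, 15), (15, 25)])
v16: WRITE a=3  (a history now [(9, 22), (10, 14), (14, 11), (16, 3)])
v17: WRITE a=14  (a history now [(9, 22), (10, 14), (14, 11), (16, 3), (17, 14)])
READ d @v4: history=[(12, 15), (15, 25)] -> no version <= 4 -> NONE
READ d @v9: history=[(12, 15), (15, 25)] -> no version <= 9 -> NONE
v18: WRITE c=13  (c history now [(3, 25), (4, 17), (6, 19), (7, 26), (18, 13)])
v19: WRITE c=15  (c history now [(3, 25), (4, 17), (6, 19), (7, 26), (18, 13), (19, 15)])
v20: WRITE d=22  (d history now [(12, 15), (15, 25), (20, 22)])
v21: WRITE c=5  (c history now [(3, 25), (4, 17), (6, 19), (7, 26), (18, 13), (19, 15), (21, 5)])
v22: WRITE b=7  (b history now [(1, 22), (2, 21), (5, 16), (8, 12), (11, 13), (13, 25), (22, 7)])
READ c @v16: history=[(3, 25), (4, 17), (6, 19), (7, 26), (18, 13), (19, 15), (21, 5)] -> pick v7 -> 26
v23: WRITE a=10  (a history now [(9, 22), (10, 14), (14, 11), (16, 3), (17, 14), (23, 10)])
v24: WRITE d=13  (d history now [(12, 15), (15, 25), (20, 22), (24, 13)])
Read results in order: ['NONE', 'NONE', 'NONE', 'NONE', 'NONE', 'NONE', '26']
NONE count = 6

Answer: 6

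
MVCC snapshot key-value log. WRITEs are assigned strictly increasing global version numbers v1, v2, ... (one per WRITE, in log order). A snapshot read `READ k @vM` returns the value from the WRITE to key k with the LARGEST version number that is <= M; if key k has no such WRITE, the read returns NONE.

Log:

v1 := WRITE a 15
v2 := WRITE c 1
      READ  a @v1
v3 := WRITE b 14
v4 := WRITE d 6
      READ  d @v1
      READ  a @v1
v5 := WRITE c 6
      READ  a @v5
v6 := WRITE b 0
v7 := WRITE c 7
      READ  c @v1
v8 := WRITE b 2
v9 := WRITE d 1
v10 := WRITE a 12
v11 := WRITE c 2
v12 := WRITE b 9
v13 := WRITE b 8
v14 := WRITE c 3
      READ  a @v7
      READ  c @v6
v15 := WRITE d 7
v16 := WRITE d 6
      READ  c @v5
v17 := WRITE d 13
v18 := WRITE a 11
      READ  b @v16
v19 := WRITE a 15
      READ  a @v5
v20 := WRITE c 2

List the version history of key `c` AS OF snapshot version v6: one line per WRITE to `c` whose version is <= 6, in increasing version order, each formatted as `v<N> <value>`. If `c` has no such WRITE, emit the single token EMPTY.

Answer: v2 1
v5 6

Derivation:
Scan writes for key=c with version <= 6:
  v1 WRITE a 15 -> skip
  v2 WRITE c 1 -> keep
  v3 WRITE b 14 -> skip
  v4 WRITE d 6 -> skip
  v5 WRITE c 6 -> keep
  v6 WRITE b 0 -> skip
  v7 WRITE c 7 -> drop (> snap)
  v8 WRITE b 2 -> skip
  v9 WRITE d 1 -> skip
  v10 WRITE a 12 -> skip
  v11 WRITE c 2 -> drop (> snap)
  v12 WRITE b 9 -> skip
  v13 WRITE b 8 -> skip
  v14 WRITE c 3 -> drop (> snap)
  v15 WRITE d 7 -> skip
  v16 WRITE d 6 -> skip
  v17 WRITE d 13 -> skip
  v18 WRITE a 11 -> skip
  v19 WRITE a 15 -> skip
  v20 WRITE c 2 -> drop (> snap)
Collected: [(2, 1), (5, 6)]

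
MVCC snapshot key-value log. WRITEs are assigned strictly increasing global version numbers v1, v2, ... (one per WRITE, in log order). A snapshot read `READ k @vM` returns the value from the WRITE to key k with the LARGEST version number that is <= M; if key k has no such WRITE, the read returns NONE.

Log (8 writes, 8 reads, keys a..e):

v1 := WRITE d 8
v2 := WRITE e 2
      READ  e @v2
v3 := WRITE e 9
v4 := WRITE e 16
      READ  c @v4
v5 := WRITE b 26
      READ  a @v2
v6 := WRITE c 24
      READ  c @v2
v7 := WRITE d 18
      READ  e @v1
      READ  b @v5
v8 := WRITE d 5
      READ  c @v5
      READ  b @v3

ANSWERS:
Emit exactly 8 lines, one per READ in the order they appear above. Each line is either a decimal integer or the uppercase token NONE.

Answer: 2
NONE
NONE
NONE
NONE
26
NONE
NONE

Derivation:
v1: WRITE d=8  (d history now [(1, 8)])
v2: WRITE e=2  (e history now [(2, 2)])
READ e @v2: history=[(2, 2)] -> pick v2 -> 2
v3: WRITE e=9  (e history now [(2, 2), (3, 9)])
v4: WRITE e=16  (e history now [(2, 2), (3, 9), (4, 16)])
READ c @v4: history=[] -> no version <= 4 -> NONE
v5: WRITE b=26  (b history now [(5, 26)])
READ a @v2: history=[] -> no version <= 2 -> NONE
v6: WRITE c=24  (c history now [(6, 24)])
READ c @v2: history=[(6, 24)] -> no version <= 2 -> NONE
v7: WRITE d=18  (d history now [(1, 8), (7, 18)])
READ e @v1: history=[(2, 2), (3, 9), (4, 16)] -> no version <= 1 -> NONE
READ b @v5: history=[(5, 26)] -> pick v5 -> 26
v8: WRITE d=5  (d history now [(1, 8), (7, 18), (8, 5)])
READ c @v5: history=[(6, 24)] -> no version <= 5 -> NONE
READ b @v3: history=[(5, 26)] -> no version <= 3 -> NONE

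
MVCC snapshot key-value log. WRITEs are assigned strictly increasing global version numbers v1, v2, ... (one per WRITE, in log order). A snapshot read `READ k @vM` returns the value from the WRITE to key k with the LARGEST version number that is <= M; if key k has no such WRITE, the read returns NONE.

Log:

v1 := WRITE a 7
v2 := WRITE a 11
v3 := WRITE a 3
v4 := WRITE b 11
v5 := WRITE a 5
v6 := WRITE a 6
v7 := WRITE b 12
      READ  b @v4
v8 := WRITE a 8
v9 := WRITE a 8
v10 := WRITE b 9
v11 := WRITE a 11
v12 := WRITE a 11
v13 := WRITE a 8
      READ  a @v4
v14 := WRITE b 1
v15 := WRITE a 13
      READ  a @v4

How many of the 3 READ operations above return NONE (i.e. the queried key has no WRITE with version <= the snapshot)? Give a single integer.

Answer: 0

Derivation:
v1: WRITE a=7  (a history now [(1, 7)])
v2: WRITE a=11  (a history now [(1, 7), (2, 11)])
v3: WRITE a=3  (a history now [(1, 7), (2, 11), (3, 3)])
v4: WRITE b=11  (b history now [(4, 11)])
v5: WRITE a=5  (a history now [(1, 7), (2, 11), (3, 3), (5, 5)])
v6: WRITE a=6  (a history now [(1, 7), (2, 11), (3, 3), (5, 5), (6, 6)])
v7: WRITE b=12  (b history now [(4, 11), (7, 12)])
READ b @v4: history=[(4, 11), (7, 12)] -> pick v4 -> 11
v8: WRITE a=8  (a history now [(1, 7), (2, 11), (3, 3), (5, 5), (6, 6), (8, 8)])
v9: WRITE a=8  (a history now [(1, 7), (2, 11), (3, 3), (5, 5), (6, 6), (8, 8), (9, 8)])
v10: WRITE b=9  (b history now [(4, 11), (7, 12), (10, 9)])
v11: WRITE a=11  (a history now [(1, 7), (2, 11), (3, 3), (5, 5), (6, 6), (8, 8), (9, 8), (11, 11)])
v12: WRITE a=11  (a history now [(1, 7), (2, 11), (3, 3), (5, 5), (6, 6), (8, 8), (9, 8), (11, 11), (12, 11)])
v13: WRITE a=8  (a history now [(1, 7), (2, 11), (3, 3), (5, 5), (6, 6), (8, 8), (9, 8), (11, 11), (12, 11), (13, 8)])
READ a @v4: history=[(1, 7), (2, 11), (3, 3), (5, 5), (6, 6), (8, 8), (9, 8), (11, 11), (12, 11), (13, 8)] -> pick v3 -> 3
v14: WRITE b=1  (b history now [(4, 11), (7, 12), (10, 9), (14, 1)])
v15: WRITE a=13  (a history now [(1, 7), (2, 11), (3, 3), (5, 5), (6, 6), (8, 8), (9, 8), (11, 11), (12, 11), (13, 8), (15, 13)])
READ a @v4: history=[(1, 7), (2, 11), (3, 3), (5, 5), (6, 6), (8, 8), (9, 8), (11, 11), (12, 11), (13, 8), (15, 13)] -> pick v3 -> 3
Read results in order: ['11', '3', '3']
NONE count = 0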